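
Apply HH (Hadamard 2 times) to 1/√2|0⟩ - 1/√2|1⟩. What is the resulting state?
1/√2|0⟩ - 1/√2|1⟩

H² = I, so an even number of Hadamards cancels: H^2 = I and the state is unchanged.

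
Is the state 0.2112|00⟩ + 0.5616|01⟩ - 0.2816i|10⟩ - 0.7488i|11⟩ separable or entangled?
Separable

Writing the state as a|00⟩ + b|01⟩ + c|10⟩ + d|11⟩, it is a product state iff ad − bc = 0.
Here (a, b, c, d) = (0.2112, 0.5616, -0.2816i, -0.7488i): ad − bc = (0.2112)(-0.7488i) − (0.5616)(-0.2816i) = 0, so the state is separable.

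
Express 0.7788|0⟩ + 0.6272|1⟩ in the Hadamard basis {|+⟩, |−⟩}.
0.9942|+⟩ + 0.1072|−⟩

With |ψ⟩ = α|0⟩ + β|1⟩, the Hadamard-basis coefficients are ⟨+|ψ⟩ = (α + β)/√2 and ⟨−|ψ⟩ = (α − β)/√2.
Here α = 0.7788, β = 0.6272: (α + β)/√2 = 0.9942, (α − β)/√2 = 0.1072.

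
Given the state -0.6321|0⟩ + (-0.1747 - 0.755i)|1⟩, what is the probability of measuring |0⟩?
0.3996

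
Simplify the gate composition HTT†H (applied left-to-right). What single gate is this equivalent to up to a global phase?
I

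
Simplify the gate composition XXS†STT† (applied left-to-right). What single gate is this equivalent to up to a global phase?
I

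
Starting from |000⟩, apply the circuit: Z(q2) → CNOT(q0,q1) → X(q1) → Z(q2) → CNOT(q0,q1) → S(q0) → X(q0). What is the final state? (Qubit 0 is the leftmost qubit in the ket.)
|110⟩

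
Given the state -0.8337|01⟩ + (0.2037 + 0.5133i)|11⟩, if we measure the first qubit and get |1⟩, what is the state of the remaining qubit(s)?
(0.3689 + 0.9295i)|1⟩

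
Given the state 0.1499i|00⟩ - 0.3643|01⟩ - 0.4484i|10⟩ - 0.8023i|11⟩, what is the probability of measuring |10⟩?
0.2011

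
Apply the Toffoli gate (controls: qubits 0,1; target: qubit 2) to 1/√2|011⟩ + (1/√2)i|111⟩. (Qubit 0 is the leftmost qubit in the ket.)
1/√2|011⟩ + (1/√2)i|110⟩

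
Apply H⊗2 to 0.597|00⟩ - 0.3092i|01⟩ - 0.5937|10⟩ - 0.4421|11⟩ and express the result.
(-0.2194 - 0.1546i)|00⟩ + (0.2227 + 0.1546i)|01⟩ + (0.8164 - 0.1546i)|10⟩ + (0.3743 + 0.1546i)|11⟩

H⊗2 gives amp(|y⟩) = (1/2) Σ_x (−1)^(x·y) amp(|x⟩), where x·y is the number of positions in which both x and y have a 1.
|00⟩: (0.597 - 0.3092i - 0.5937 - 0.4421)/2 = (-0.2194 - 0.1546i)
|01⟩: (0.597 + 0.3092i - 0.5937 + 0.4421)/2 = (0.2227 + 0.1546i)
|10⟩: (0.597 - 0.3092i + 0.5937 + 0.4421)/2 = (0.8164 - 0.1546i)
|11⟩: (0.597 + 0.3092i + 0.5937 - 0.4421)/2 = (0.3743 + 0.1546i)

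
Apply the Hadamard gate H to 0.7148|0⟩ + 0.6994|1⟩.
|0⟩ + 0.01089|1⟩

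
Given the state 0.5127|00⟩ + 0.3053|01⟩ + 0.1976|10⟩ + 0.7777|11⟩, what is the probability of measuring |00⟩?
0.2629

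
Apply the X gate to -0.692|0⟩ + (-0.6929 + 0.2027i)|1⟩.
(-0.6929 + 0.2027i)|0⟩ - 0.692|1⟩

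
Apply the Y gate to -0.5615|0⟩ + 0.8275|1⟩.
-0.8275i|0⟩ - 0.5615i|1⟩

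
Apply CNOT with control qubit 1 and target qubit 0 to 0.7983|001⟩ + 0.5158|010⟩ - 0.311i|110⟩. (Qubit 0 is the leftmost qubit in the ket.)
0.7983|001⟩ - 0.311i|010⟩ + 0.5158|110⟩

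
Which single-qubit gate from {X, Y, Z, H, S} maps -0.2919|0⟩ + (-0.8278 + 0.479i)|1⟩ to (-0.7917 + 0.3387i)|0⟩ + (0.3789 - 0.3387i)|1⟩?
H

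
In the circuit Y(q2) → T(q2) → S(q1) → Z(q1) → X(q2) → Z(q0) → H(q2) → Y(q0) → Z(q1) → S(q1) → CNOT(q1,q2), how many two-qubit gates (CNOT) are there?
1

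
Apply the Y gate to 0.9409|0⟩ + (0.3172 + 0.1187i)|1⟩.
(0.1187 - 0.3172i)|0⟩ + 0.9409i|1⟩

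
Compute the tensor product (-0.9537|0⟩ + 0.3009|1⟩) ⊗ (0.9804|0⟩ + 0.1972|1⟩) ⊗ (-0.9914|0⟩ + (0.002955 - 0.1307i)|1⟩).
0.927|000⟩ + (-0.002763 + 0.1222i)|001⟩ + 0.1865|010⟩ + (-0.0005557 + 0.02458i)|011⟩ - 0.2925|100⟩ + (0.0008717 - 0.03856i)|101⟩ - 0.05883|110⟩ + (0.0001753 - 0.007755i)|111⟩

amp(|b₁b₂…⟩) = product of the factor amplitudes for bits b₁, b₂, …; only kets whose every factor amplitude is nonzero survive.
|000⟩: (-0.9537)(0.9804)(-0.9914) = 0.927
|001⟩: (-0.9537)(0.9804)(0.002955 - 0.1307i) = (-0.002763 + 0.1222i)
|010⟩: (-0.9537)(0.1972)(-0.9914) = 0.1865
|011⟩: (-0.9537)(0.1972)(0.002955 - 0.1307i) = (-0.0005557 + 0.02458i)
|100⟩: (0.3009)(0.9804)(-0.9914) = -0.2925
|101⟩: (0.3009)(0.9804)(0.002955 - 0.1307i) = (0.0008717 - 0.03856i)
|110⟩: (0.3009)(0.1972)(-0.9914) = -0.05883
|111⟩: (0.3009)(0.1972)(0.002955 - 0.1307i) = (0.0001753 - 0.007755i)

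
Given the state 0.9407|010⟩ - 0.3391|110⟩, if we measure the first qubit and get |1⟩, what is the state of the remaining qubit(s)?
-|10⟩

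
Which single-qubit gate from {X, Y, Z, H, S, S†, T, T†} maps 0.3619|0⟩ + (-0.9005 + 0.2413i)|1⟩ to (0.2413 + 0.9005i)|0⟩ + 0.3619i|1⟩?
Y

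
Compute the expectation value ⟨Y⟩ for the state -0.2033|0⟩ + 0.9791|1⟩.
0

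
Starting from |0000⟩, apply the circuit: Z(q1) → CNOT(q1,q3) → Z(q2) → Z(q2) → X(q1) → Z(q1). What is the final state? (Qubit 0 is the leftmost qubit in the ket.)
-|0100⟩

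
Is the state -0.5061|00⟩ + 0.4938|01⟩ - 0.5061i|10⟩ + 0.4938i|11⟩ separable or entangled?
Separable

Writing the state as a|00⟩ + b|01⟩ + c|10⟩ + d|11⟩, it is a product state iff ad − bc = 0.
Here (a, b, c, d) = (-0.5061, 0.4938, -0.5061i, 0.4938i): ad − bc = (-0.5061)(0.4938i) − (0.4938)(-0.5061i) = 0, so the state is separable.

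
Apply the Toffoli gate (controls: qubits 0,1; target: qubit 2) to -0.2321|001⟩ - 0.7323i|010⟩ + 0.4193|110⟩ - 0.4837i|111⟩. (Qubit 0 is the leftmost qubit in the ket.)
-0.2321|001⟩ - 0.7323i|010⟩ - 0.4837i|110⟩ + 0.4193|111⟩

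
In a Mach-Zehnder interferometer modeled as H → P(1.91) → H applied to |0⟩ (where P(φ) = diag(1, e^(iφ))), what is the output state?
(0.3336 + 0.4715i)|0⟩ + (0.6664 - 0.4715i)|1⟩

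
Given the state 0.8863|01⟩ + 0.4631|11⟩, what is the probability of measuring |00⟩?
0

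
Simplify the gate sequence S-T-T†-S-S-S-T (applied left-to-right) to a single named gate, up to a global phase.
T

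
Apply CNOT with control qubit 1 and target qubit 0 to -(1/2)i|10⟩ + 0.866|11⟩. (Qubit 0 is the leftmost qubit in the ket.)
0.866|01⟩ - (1/2)i|10⟩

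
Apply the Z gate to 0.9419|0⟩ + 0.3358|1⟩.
0.9419|0⟩ - 0.3358|1⟩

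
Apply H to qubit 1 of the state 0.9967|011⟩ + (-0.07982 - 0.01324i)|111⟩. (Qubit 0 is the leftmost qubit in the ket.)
0.7048|001⟩ - 0.7048|011⟩ + (-0.05644 - 0.009362i)|101⟩ + (0.05644 + 0.009362i)|111⟩

H on qubit 1 mixes each pair of kets that differ only in qubit 1: amplitudes (a, b) of (|…0…⟩, |…1…⟩) become ((a + b)/√2, (a − b)/√2). Kets absent from the input have amplitude 0.
(|001⟩, |011⟩): (a, b) = (0, 0.9967) → (0.7048, -0.7048)
(|101⟩, |111⟩): (a, b) = (0, (-0.07982 - 0.01324i)) → ((-0.05644 - 0.009362i), (0.05644 + 0.009362i))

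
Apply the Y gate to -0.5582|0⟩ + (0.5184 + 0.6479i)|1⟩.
(0.6479 - 0.5184i)|0⟩ - 0.5582i|1⟩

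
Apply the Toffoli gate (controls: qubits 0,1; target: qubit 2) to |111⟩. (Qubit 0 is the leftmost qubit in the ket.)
|110⟩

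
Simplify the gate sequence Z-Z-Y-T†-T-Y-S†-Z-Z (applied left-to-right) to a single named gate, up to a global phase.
S†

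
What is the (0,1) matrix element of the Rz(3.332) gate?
0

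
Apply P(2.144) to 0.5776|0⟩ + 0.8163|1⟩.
0.5776|0⟩ + (-0.4427 + 0.6858i)|1⟩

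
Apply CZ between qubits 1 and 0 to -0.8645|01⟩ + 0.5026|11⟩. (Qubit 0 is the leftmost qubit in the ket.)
-0.8645|01⟩ - 0.5026|11⟩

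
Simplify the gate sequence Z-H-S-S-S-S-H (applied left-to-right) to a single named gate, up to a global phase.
Z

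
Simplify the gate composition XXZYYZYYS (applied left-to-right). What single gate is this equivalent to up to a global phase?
S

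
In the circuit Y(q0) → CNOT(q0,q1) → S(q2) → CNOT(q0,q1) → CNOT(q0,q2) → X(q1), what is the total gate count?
6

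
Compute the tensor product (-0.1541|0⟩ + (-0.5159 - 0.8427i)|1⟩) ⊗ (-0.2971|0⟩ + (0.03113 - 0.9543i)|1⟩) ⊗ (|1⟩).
0.04578|001⟩ + (-0.004797 + 0.1471i)|011⟩ + (0.1533 + 0.2504i)|101⟩ + (-0.8202 + 0.4661i)|111⟩

amp(|b₁b₂…⟩) = product of the factor amplitudes for bits b₁, b₂, …; only kets whose every factor amplitude is nonzero survive.
|001⟩: (-0.1541)(-0.2971)(1) = 0.04578
|011⟩: (-0.1541)(0.03113 - 0.9543i)(1) = (-0.004797 + 0.1471i)
|101⟩: (-0.5159 - 0.8427i)(-0.2971)(1) = (0.1533 + 0.2504i)
|111⟩: (-0.5159 - 0.8427i)(0.03113 - 0.9543i)(1) = (-0.8202 + 0.4661i)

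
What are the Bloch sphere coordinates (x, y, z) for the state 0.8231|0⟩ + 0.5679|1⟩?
(0.9349, 0, 0.355)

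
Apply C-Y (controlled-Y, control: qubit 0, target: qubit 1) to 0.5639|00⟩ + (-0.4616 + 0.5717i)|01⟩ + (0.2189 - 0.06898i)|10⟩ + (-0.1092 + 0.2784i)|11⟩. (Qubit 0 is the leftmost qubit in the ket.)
0.5639|00⟩ + (-0.4616 + 0.5717i)|01⟩ + (0.2784 + 0.1092i)|10⟩ + (0.06898 + 0.2189i)|11⟩

C-Y leaves the control-|0⟩ kets |00⟩, |01⟩ unchanged and applies Y to qubit 1 on the control-|1⟩ pair (|10⟩, |11⟩).
Y = [[0, -i], [i, 0]].
With a = amp(|10⟩) = (0.2189 - 0.06898i) and b = amp(|11⟩) = (-0.1092 + 0.2784i):
new amp(|10⟩) = (-i)·b = (0.2784 + 0.1092i)
new amp(|11⟩) = (i)·a = (0.06898 + 0.2189i)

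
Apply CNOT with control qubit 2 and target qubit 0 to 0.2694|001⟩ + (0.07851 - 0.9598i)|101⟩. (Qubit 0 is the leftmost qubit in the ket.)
(0.07851 - 0.9598i)|001⟩ + 0.2694|101⟩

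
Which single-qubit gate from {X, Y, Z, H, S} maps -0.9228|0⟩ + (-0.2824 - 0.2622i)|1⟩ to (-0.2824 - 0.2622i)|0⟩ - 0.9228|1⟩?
X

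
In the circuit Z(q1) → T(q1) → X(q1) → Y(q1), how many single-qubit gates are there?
4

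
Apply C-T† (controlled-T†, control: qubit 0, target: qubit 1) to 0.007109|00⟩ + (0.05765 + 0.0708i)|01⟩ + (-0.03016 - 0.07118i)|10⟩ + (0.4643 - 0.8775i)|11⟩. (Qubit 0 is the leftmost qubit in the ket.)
0.007109|00⟩ + (0.05765 + 0.0708i)|01⟩ + (-0.03016 - 0.07118i)|10⟩ + (-0.2922 - 0.9488i)|11⟩

C-T† leaves the control-|0⟩ kets |00⟩, |01⟩ unchanged and applies T† to qubit 1 on the control-|1⟩ pair (|10⟩, |11⟩).
T† = [[1, 0], [0, (1/√2 - (1/√2)i)]].
With a = amp(|10⟩) = (-0.03016 - 0.07118i) and b = amp(|11⟩) = (0.4643 - 0.8775i):
new amp(|10⟩) = (1)·a = (-0.03016 - 0.07118i)
new amp(|11⟩) = (1/√2 - (1/√2)i)·b = (-0.2922 - 0.9488i)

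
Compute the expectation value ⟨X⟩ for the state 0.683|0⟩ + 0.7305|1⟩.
0.9979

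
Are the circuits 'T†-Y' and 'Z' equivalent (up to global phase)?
No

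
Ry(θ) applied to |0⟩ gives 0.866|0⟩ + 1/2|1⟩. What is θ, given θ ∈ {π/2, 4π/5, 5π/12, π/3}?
π/3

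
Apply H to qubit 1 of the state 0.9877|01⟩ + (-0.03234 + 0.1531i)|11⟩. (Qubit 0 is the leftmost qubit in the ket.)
0.6984|00⟩ - 0.6984|01⟩ + (-0.02287 + 0.1083i)|10⟩ + (0.02287 - 0.1083i)|11⟩

H on qubit 1 mixes each pair of kets that differ only in qubit 1: amplitudes (a, b) of (|…0…⟩, |…1…⟩) become ((a + b)/√2, (a − b)/√2). Kets absent from the input have amplitude 0.
(|00⟩, |01⟩): (a, b) = (0, 0.9877) → (0.6984, -0.6984)
(|10⟩, |11⟩): (a, b) = (0, (-0.03234 + 0.1531i)) → ((-0.02287 + 0.1083i), (0.02287 - 0.1083i))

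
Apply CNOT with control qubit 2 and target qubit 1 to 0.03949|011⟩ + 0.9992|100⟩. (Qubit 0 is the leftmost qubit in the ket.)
0.03949|001⟩ + 0.9992|100⟩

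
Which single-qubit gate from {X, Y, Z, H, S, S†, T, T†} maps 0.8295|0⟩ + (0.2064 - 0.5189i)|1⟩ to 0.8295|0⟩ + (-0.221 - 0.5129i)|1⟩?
T†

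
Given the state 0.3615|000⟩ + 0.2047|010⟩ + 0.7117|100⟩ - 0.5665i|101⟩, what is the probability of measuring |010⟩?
0.0419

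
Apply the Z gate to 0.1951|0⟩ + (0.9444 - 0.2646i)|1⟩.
0.1951|0⟩ + (-0.9444 + 0.2646i)|1⟩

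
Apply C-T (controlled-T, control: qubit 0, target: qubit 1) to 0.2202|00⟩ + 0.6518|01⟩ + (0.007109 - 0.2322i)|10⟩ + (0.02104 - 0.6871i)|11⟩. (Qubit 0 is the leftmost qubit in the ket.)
0.2202|00⟩ + 0.6518|01⟩ + (0.007109 - 0.2322i)|10⟩ + (0.5007 - 0.471i)|11⟩

C-T leaves the control-|0⟩ kets |00⟩, |01⟩ unchanged and applies T to qubit 1 on the control-|1⟩ pair (|10⟩, |11⟩).
T = [[1, 0], [0, (1/√2 + (1/√2)i)]].
With a = amp(|10⟩) = (0.007109 - 0.2322i) and b = amp(|11⟩) = (0.02104 - 0.6871i):
new amp(|10⟩) = (1)·a = (0.007109 - 0.2322i)
new amp(|11⟩) = (1/√2 + (1/√2)i)·b = (0.5007 - 0.471i)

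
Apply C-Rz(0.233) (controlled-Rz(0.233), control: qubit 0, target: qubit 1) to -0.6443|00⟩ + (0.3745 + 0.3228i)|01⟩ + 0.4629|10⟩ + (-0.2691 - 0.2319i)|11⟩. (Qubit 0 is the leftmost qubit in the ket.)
-0.6443|00⟩ + (0.3745 + 0.3228i)|01⟩ + (0.4598 - 0.05381i)|10⟩ + (-0.2403 - 0.2616i)|11⟩

C-Rz(0.233) leaves the control-|0⟩ kets |00⟩, |01⟩ unchanged and applies Rz(0.233) to qubit 1 on the control-|1⟩ pair (|10⟩, |11⟩).
Rz(0.233) = [[e^(−iθ/2), 0], [0, e^(iθ/2)]] with e^(±iθ/2) = cos(θ/2) ± i·sin(θ/2); θ = 0.233, cos(θ/2) ≈ 0.993222, sin(θ/2) ≈ 0.116237.
With a = amp(|10⟩) = 0.4629 and b = amp(|11⟩) = (-0.2691 - 0.2319i):
new amp(|10⟩) = (0.993222 - 0.116237i)·a = (0.4598 - 0.05381i)
new amp(|11⟩) = (0.993222 + 0.116237i)·b = (-0.2403 - 0.2616i)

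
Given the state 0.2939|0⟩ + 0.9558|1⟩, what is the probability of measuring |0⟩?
0.08638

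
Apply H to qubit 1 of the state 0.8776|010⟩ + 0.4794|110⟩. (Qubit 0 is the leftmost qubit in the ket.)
0.6206|000⟩ - 0.6206|010⟩ + 0.339|100⟩ - 0.339|110⟩

H on qubit 1 mixes each pair of kets that differ only in qubit 1: amplitudes (a, b) of (|…0…⟩, |…1…⟩) become ((a + b)/√2, (a − b)/√2). Kets absent from the input have amplitude 0.
(|000⟩, |010⟩): (a, b) = (0, 0.8776) → (0.6206, -0.6206)
(|100⟩, |110⟩): (a, b) = (0, 0.4794) → (0.339, -0.339)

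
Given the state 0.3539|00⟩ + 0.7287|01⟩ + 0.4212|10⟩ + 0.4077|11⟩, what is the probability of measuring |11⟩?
0.1662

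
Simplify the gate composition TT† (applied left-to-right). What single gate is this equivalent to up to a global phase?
I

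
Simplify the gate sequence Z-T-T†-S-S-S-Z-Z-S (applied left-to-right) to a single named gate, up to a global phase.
Z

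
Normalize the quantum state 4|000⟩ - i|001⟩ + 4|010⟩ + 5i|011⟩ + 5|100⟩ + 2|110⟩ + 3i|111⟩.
1/√6|000⟩ - 0.1021i|001⟩ + 1/√6|010⟩ + 0.5103i|011⟩ + 0.5103|100⟩ + 0.2041|110⟩ + 0.3062i|111⟩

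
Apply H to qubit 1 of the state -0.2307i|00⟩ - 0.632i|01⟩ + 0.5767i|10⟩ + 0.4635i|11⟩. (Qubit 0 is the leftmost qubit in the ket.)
-0.61i|00⟩ + 0.2838i|01⟩ + 0.7355i|10⟩ + 0.08004i|11⟩

H on qubit 1 mixes each pair of kets that differ only in qubit 1: amplitudes (a, b) of (|…0…⟩, |…1…⟩) become ((a + b)/√2, (a − b)/√2). Kets absent from the input have amplitude 0.
(|00⟩, |01⟩): (a, b) = (-0.2307i, -0.632i) → (-0.61i, 0.2838i)
(|10⟩, |11⟩): (a, b) = (0.5767i, 0.4635i) → (0.7355i, 0.08004i)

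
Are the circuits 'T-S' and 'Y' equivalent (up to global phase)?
No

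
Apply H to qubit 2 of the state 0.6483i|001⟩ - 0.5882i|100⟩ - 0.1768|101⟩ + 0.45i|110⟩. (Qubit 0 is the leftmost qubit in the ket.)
0.4584i|000⟩ - 0.4584i|001⟩ + (-0.125 - 0.4159i)|100⟩ + (0.125 - 0.4159i)|101⟩ + 0.3182i|110⟩ + 0.3182i|111⟩

H on qubit 2 mixes each pair of kets that differ only in qubit 2: amplitudes (a, b) of (|…0…⟩, |…1…⟩) become ((a + b)/√2, (a − b)/√2). Kets absent from the input have amplitude 0.
(|000⟩, |001⟩): (a, b) = (0, 0.6483i) → (0.4584i, -0.4584i)
(|100⟩, |101⟩): (a, b) = (-0.5882i, -0.1768) → ((-0.125 - 0.4159i), (0.125 - 0.4159i))
(|110⟩, |111⟩): (a, b) = (0.45i, 0) → (0.3182i, 0.3182i)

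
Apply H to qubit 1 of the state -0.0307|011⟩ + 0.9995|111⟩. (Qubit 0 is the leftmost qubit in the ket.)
-0.02171|001⟩ + 0.02171|011⟩ + 0.7068|101⟩ - 0.7068|111⟩

H on qubit 1 mixes each pair of kets that differ only in qubit 1: amplitudes (a, b) of (|…0…⟩, |…1…⟩) become ((a + b)/√2, (a − b)/√2). Kets absent from the input have amplitude 0.
(|001⟩, |011⟩): (a, b) = (0, -0.0307) → (-0.02171, 0.02171)
(|101⟩, |111⟩): (a, b) = (0, 0.9995) → (0.7068, -0.7068)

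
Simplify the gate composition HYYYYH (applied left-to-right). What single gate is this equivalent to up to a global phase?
I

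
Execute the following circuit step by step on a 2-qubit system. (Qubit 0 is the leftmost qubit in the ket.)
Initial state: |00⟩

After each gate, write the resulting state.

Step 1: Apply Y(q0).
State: i|10⟩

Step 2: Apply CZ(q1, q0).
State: i|10⟩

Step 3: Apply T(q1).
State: i|10⟩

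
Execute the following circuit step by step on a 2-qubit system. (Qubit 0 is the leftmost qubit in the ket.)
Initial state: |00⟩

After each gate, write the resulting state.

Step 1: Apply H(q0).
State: 1/√2|00⟩ + 1/√2|10⟩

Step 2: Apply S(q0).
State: 1/√2|00⟩ + (1/√2)i|10⟩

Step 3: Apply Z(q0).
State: 1/√2|00⟩ - (1/√2)i|10⟩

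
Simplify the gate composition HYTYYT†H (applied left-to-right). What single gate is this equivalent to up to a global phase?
Y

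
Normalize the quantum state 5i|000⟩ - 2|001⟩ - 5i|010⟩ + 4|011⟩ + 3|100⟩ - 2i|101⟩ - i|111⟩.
0.5455i|000⟩ - 0.2182|001⟩ - 0.5455i|010⟩ + 0.4364|011⟩ + 0.3273|100⟩ - 0.2182i|101⟩ - 0.1091i|111⟩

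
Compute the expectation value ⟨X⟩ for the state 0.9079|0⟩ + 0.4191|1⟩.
0.761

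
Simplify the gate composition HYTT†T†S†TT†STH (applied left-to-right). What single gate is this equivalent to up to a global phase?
Y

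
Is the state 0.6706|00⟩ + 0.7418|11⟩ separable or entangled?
Entangled

Writing the state as a|00⟩ + b|01⟩ + c|10⟩ + d|11⟩, it is a product state iff ad − bc = 0.
Here (a, b, c, d) = (0.6706, 0, 0, 0.7418): ad − bc = (0.6706)(0.7418) − (0)(0) = 0.4975 ≠ 0, so the state is entangled.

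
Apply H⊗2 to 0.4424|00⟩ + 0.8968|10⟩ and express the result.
0.6696|00⟩ + 0.6696|01⟩ - 0.2272|10⟩ - 0.2272|11⟩

H⊗2 gives amp(|y⟩) = (1/2) Σ_x (−1)^(x·y) amp(|x⟩), where x·y is the number of positions in which both x and y have a 1.
|00⟩: (0.4424 + 0.8968)/2 = 0.6696
|01⟩: (0.4424 + 0.8968)/2 = 0.6696
|10⟩: (0.4424 - 0.8968)/2 = -0.2272
|11⟩: (0.4424 - 0.8968)/2 = -0.2272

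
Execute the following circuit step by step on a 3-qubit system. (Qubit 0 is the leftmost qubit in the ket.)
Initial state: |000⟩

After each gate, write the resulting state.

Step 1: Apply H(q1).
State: 1/√2|000⟩ + 1/√2|010⟩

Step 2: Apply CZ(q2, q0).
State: 1/√2|000⟩ + 1/√2|010⟩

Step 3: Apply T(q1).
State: 1/√2|000⟩ + (1/2 + (1/2)i)|010⟩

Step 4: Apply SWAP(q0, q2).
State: 1/√2|000⟩ + (1/2 + (1/2)i)|010⟩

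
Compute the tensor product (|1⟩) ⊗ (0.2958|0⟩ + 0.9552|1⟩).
0.2958|10⟩ + 0.9552|11⟩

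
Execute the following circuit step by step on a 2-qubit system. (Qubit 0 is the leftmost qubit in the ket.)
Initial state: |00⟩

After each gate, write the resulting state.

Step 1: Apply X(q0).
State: |10⟩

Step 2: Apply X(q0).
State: |00⟩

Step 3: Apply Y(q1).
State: i|01⟩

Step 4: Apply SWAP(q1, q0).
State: i|10⟩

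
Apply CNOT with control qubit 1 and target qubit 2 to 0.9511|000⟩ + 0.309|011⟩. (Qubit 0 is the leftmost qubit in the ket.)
0.9511|000⟩ + 0.309|010⟩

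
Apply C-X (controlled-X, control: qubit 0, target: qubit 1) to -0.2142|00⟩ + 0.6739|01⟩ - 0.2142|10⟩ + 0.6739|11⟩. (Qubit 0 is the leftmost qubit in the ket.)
-0.2142|00⟩ + 0.6739|01⟩ + 0.6739|10⟩ - 0.2142|11⟩

C-X leaves the control-|0⟩ kets |00⟩, |01⟩ unchanged and applies X to qubit 1 on the control-|1⟩ pair (|10⟩, |11⟩).
X = [[0, 1], [1, 0]].
With a = amp(|10⟩) = -0.2142 and b = amp(|11⟩) = 0.6739:
new amp(|10⟩) = (1)·b = 0.6739
new amp(|11⟩) = (1)·a = -0.2142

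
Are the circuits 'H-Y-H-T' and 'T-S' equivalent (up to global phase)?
No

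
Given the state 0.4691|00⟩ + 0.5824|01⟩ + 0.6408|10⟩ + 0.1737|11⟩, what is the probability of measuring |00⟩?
0.2201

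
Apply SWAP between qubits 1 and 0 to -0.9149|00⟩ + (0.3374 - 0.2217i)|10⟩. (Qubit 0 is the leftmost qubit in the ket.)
-0.9149|00⟩ + (0.3374 - 0.2217i)|01⟩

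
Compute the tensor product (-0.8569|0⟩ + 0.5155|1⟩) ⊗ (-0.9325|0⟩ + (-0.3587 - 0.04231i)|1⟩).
0.7991|00⟩ + (0.3074 + 0.03626i)|01⟩ - 0.4807|10⟩ + (-0.1849 - 0.02181i)|11⟩

amp(|b₁b₂…⟩) = product of the factor amplitudes for bits b₁, b₂, …; only kets whose every factor amplitude is nonzero survive.
|00⟩: (-0.8569)(-0.9325) = 0.7991
|01⟩: (-0.8569)(-0.3587 - 0.04231i) = (0.3074 + 0.03626i)
|10⟩: (0.5155)(-0.9325) = -0.4807
|11⟩: (0.5155)(-0.3587 - 0.04231i) = (-0.1849 - 0.02181i)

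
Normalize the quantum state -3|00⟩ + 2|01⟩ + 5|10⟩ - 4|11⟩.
-1/√6|00⟩ + 0.2722|01⟩ + 0.6804|10⟩ - 0.5443|11⟩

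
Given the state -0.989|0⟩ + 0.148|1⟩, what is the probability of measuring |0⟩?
0.9781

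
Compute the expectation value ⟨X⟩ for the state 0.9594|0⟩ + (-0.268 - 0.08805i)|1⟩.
-0.5142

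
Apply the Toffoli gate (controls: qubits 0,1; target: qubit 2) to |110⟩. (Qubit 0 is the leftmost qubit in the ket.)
|111⟩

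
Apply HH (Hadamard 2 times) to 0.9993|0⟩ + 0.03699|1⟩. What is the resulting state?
0.9993|0⟩ + 0.03699|1⟩

H² = I, so an even number of Hadamards cancels: H^2 = I and the state is unchanged.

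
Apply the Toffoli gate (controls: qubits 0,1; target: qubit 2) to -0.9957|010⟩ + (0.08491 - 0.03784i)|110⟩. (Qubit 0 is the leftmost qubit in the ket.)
-0.9957|010⟩ + (0.08491 - 0.03784i)|111⟩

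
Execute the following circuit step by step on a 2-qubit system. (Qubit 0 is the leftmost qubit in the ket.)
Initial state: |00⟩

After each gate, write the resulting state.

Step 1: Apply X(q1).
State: |01⟩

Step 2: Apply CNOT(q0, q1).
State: |01⟩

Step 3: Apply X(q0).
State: |11⟩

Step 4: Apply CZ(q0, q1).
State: -|11⟩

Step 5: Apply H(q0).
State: -1/√2|01⟩ + 1/√2|11⟩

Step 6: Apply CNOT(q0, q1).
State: -1/√2|01⟩ + 1/√2|10⟩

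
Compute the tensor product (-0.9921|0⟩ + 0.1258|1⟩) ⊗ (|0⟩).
-0.9921|00⟩ + 0.1258|10⟩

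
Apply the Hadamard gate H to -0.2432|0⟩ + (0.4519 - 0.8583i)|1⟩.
(0.1476 - 0.6069i)|0⟩ + (-0.4915 + 0.6069i)|1⟩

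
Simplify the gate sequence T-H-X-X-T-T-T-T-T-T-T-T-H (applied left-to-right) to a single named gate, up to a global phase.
T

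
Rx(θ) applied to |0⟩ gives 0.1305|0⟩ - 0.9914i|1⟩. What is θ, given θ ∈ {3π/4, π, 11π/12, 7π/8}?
11π/12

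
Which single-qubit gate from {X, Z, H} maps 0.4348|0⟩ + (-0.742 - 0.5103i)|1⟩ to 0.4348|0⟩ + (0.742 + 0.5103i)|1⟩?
Z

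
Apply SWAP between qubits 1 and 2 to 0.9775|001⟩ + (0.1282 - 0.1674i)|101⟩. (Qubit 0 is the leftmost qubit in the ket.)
0.9775|010⟩ + (0.1282 - 0.1674i)|110⟩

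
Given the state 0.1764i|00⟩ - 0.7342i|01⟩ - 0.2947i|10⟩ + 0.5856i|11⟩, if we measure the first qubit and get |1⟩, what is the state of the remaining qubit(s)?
-0.4495i|0⟩ + 0.8933i|1⟩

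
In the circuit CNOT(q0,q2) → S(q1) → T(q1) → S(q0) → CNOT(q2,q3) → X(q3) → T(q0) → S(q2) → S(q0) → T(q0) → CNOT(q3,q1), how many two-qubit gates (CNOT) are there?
3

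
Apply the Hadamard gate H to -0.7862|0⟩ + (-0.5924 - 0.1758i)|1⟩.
(-0.9748 - 0.1243i)|0⟩ + (-0.137 + 0.1243i)|1⟩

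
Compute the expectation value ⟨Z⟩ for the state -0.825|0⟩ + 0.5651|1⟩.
0.3613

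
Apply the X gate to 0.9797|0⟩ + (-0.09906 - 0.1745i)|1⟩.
(-0.09906 - 0.1745i)|0⟩ + 0.9797|1⟩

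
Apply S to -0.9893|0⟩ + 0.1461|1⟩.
-0.9893|0⟩ + 0.1461i|1⟩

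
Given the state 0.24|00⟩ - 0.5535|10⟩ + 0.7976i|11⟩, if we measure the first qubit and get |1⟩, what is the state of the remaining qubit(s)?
-0.5701|0⟩ + 0.8216i|1⟩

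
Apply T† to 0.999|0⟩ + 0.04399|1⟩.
0.999|0⟩ + (0.03111 - 0.03111i)|1⟩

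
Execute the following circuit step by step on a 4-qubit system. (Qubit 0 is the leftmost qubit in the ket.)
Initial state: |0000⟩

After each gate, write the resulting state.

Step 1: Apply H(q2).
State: 1/√2|0000⟩ + 1/√2|0010⟩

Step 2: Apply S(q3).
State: 1/√2|0000⟩ + 1/√2|0010⟩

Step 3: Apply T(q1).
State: 1/√2|0000⟩ + 1/√2|0010⟩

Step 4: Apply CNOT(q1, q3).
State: 1/√2|0000⟩ + 1/√2|0010⟩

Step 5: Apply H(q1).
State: 1/2|0000⟩ + 1/2|0010⟩ + 1/2|0100⟩ + 1/2|0110⟩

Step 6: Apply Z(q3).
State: 1/2|0000⟩ + 1/2|0010⟩ + 1/2|0100⟩ + 1/2|0110⟩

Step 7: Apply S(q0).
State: 1/2|0000⟩ + 1/2|0010⟩ + 1/2|0100⟩ + 1/2|0110⟩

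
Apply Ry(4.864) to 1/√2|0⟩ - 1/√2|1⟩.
-0.07573|0⟩ + 0.9971|1⟩

Ry(4.864) = [[cos(θ/2), −sin(θ/2)], [sin(θ/2), cos(θ/2)]]; θ = 4.864, cos(θ/2) ≈ -0.758627, sin(θ/2) ≈ 0.651525.
With a = amp(|0⟩) = 1/√2 and b = amp(|1⟩) = -1/√2:
new amp(|0⟩) = (-0.758627)·a + (-0.651525)·b = -0.07573
new amp(|1⟩) = (0.651525)·a + (-0.758627)·b = 0.9971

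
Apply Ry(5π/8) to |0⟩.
0.5556|0⟩ + 0.8315|1⟩

Ry(5π/8) = [[cos(θ/2), −sin(θ/2)], [sin(θ/2), cos(θ/2)]]; θ = 5π/8, cos(θ/2) ≈ 0.55557, sin(θ/2) ≈ 0.83147.
With a = amp(|0⟩) = 1 and b = amp(|1⟩) = 0:
new amp(|0⟩) = (0.55557)·a + (-0.83147)·b = 0.5556
new amp(|1⟩) = (0.83147)·a + (0.55557)·b = 0.8315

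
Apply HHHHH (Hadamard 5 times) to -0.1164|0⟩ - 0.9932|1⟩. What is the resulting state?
-0.7846|0⟩ + 0.62|1⟩

H² = I, so H^5 = H: a single Hadamard. With (a, b) = (-0.1164, -0.9932), H gives ((a + b)/√2, (a − b)/√2) = (-0.7846, 0.62).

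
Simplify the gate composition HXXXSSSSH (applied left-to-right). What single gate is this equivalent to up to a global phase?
Z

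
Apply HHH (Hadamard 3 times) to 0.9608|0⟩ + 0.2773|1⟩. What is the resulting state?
0.8755|0⟩ + 0.4833|1⟩

H² = I, so H^3 = H: a single Hadamard. With (a, b) = (0.9608, 0.2773), H gives ((a + b)/√2, (a − b)/√2) = (0.8755, 0.4833).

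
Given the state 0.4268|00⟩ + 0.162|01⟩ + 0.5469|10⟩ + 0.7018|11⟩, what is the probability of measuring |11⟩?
0.4925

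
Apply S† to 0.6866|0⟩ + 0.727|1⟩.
0.6866|0⟩ - 0.727i|1⟩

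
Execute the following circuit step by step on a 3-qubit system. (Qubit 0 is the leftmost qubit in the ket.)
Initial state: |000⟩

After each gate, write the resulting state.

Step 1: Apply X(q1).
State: |010⟩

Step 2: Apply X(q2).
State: |011⟩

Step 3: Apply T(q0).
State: |011⟩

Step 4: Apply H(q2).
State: 1/√2|010⟩ - 1/√2|011⟩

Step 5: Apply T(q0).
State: 1/√2|010⟩ - 1/√2|011⟩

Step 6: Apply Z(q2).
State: 1/√2|010⟩ + 1/√2|011⟩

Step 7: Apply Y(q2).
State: -(1/√2)i|010⟩ + (1/√2)i|011⟩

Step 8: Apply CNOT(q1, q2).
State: (1/√2)i|010⟩ - (1/√2)i|011⟩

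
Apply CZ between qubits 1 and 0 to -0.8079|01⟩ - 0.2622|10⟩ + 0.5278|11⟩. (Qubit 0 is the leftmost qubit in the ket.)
-0.8079|01⟩ - 0.2622|10⟩ - 0.5278|11⟩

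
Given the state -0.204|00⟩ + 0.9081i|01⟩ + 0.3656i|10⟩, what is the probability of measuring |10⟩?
0.1337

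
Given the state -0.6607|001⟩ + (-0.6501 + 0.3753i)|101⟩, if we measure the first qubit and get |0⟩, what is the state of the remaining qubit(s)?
-|01⟩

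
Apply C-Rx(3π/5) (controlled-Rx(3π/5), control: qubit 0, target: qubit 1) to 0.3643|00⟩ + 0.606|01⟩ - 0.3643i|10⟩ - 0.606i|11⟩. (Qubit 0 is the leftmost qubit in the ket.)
0.3643|00⟩ + 0.606|01⟩ + (-0.4903 - 0.2141i)|10⟩ + (-0.2947 - 0.3562i)|11⟩

C-Rx(3π/5) leaves the control-|0⟩ kets |00⟩, |01⟩ unchanged and applies Rx(3π/5) to qubit 1 on the control-|1⟩ pair (|10⟩, |11⟩).
Rx(3π/5) = [[cos(θ/2), −i·sin(θ/2)], [−i·sin(θ/2), cos(θ/2)]]; θ = 3π/5, cos(θ/2) ≈ 0.587785, sin(θ/2) ≈ 0.809017.
With a = amp(|10⟩) = -0.3643i and b = amp(|11⟩) = -0.606i:
new amp(|10⟩) = (0.587785)·a + (-0.809017i)·b = (-0.4903 - 0.2141i)
new amp(|11⟩) = (-0.809017i)·a + (0.587785)·b = (-0.2947 - 0.3562i)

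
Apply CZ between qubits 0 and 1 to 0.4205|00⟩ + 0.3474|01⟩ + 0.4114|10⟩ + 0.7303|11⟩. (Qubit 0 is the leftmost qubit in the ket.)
0.4205|00⟩ + 0.3474|01⟩ + 0.4114|10⟩ - 0.7303|11⟩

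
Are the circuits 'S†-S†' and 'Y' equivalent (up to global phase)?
No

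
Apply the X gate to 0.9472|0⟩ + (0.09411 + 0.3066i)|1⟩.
(0.09411 + 0.3066i)|0⟩ + 0.9472|1⟩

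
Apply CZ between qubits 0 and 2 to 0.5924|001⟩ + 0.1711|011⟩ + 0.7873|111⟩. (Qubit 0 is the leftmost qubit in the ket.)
0.5924|001⟩ + 0.1711|011⟩ - 0.7873|111⟩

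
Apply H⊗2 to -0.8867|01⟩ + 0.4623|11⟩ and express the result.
-0.2122|00⟩ + 0.2122|01⟩ - 0.6745|10⟩ + 0.6745|11⟩

H⊗2 gives amp(|y⟩) = (1/2) Σ_x (−1)^(x·y) amp(|x⟩), where x·y is the number of positions in which both x and y have a 1.
|00⟩: (-0.8867 + 0.4623)/2 = -0.2122
|01⟩: (0.8867 - 0.4623)/2 = 0.2122
|10⟩: (-0.8867 - 0.4623)/2 = -0.6745
|11⟩: (0.8867 + 0.4623)/2 = 0.6745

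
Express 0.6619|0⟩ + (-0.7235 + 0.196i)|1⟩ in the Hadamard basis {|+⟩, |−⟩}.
(-0.04356 + 0.1386i)|+⟩ + (0.9796 - 0.1386i)|−⟩

With |ψ⟩ = α|0⟩ + β|1⟩, the Hadamard-basis coefficients are ⟨+|ψ⟩ = (α + β)/√2 and ⟨−|ψ⟩ = (α − β)/√2.
Here α = 0.6619, β = (-0.7235 + 0.196i): (α + β)/√2 = (-0.04356 + 0.1386i), (α − β)/√2 = (0.9796 - 0.1386i).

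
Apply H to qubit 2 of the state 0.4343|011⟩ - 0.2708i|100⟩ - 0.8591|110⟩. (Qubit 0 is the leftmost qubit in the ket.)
0.3071|010⟩ - 0.3071|011⟩ - 0.1915i|100⟩ - 0.1915i|101⟩ - 0.6075|110⟩ - 0.6075|111⟩

H on qubit 2 mixes each pair of kets that differ only in qubit 2: amplitudes (a, b) of (|…0…⟩, |…1…⟩) become ((a + b)/√2, (a − b)/√2). Kets absent from the input have amplitude 0.
(|010⟩, |011⟩): (a, b) = (0, 0.4343) → (0.3071, -0.3071)
(|100⟩, |101⟩): (a, b) = (-0.2708i, 0) → (-0.1915i, -0.1915i)
(|110⟩, |111⟩): (a, b) = (-0.8591, 0) → (-0.6075, -0.6075)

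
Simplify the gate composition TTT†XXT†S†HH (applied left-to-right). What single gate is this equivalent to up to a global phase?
S†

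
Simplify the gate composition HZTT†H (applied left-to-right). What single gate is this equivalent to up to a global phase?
X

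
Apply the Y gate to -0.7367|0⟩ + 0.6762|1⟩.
-0.6762i|0⟩ - 0.7367i|1⟩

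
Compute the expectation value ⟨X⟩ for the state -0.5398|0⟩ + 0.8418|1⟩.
-0.9088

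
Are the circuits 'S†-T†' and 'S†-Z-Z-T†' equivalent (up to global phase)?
Yes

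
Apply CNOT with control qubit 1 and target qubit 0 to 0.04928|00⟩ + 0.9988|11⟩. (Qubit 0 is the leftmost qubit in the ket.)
0.04928|00⟩ + 0.9988|01⟩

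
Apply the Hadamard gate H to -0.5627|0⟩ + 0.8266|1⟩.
0.1866|0⟩ - 0.9824|1⟩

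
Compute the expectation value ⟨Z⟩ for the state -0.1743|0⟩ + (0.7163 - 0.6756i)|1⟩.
-0.9391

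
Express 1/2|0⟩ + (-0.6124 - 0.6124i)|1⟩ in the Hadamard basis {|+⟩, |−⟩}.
(-0.07948 - 0.433i)|+⟩ + (0.7866 + 0.433i)|−⟩

With |ψ⟩ = α|0⟩ + β|1⟩, the Hadamard-basis coefficients are ⟨+|ψ⟩ = (α + β)/√2 and ⟨−|ψ⟩ = (α − β)/√2.
Here α = 1/2, β = (-0.6124 - 0.6124i): (α + β)/√2 = (-0.07948 - 0.433i), (α − β)/√2 = (0.7866 + 0.433i).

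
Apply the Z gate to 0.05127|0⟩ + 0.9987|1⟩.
0.05127|0⟩ - 0.9987|1⟩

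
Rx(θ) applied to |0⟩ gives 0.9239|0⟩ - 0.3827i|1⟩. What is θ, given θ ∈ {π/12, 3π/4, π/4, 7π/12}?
π/4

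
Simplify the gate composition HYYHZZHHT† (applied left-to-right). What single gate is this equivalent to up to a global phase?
T†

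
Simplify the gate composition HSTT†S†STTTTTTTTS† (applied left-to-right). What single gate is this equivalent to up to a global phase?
H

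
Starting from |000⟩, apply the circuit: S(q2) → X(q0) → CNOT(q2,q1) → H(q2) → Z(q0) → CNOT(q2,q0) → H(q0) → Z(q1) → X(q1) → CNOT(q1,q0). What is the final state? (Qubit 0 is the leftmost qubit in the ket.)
1/2|010⟩ - 1/2|011⟩ - 1/2|110⟩ - 1/2|111⟩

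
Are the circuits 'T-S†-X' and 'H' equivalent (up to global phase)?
No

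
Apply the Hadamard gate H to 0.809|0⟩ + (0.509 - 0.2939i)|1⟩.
(0.932 - 0.2078i)|0⟩ + (0.2121 + 0.2078i)|1⟩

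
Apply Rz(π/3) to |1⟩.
(0.866 + (1/2)i)|1⟩

Rz(π/3) = [[e^(−iθ/2), 0], [0, e^(iθ/2)]] with e^(±iθ/2) = cos(θ/2) ± i·sin(θ/2); θ = π/3, cos(θ/2) ≈ 0.866025, sin(θ/2) ≈ 0.5.
With a = amp(|0⟩) = 0 and b = amp(|1⟩) = 1:
new amp(|0⟩) = (0.866025 - 0.5i)·a = 0
new amp(|1⟩) = (0.866025 + 0.5i)·b = (0.866 + (1/2)i)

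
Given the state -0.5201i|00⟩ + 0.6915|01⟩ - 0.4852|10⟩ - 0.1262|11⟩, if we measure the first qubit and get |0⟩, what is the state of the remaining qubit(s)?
-0.6011i|0⟩ + 0.7992|1⟩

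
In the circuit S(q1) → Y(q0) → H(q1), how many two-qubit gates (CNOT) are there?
0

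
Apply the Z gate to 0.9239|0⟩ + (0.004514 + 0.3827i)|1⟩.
0.9239|0⟩ + (-0.004514 - 0.3827i)|1⟩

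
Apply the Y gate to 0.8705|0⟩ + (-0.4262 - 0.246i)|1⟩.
(-0.246 + 0.4262i)|0⟩ + 0.8705i|1⟩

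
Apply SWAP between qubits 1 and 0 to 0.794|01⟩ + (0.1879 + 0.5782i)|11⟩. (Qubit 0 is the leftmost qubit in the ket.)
0.794|10⟩ + (0.1879 + 0.5782i)|11⟩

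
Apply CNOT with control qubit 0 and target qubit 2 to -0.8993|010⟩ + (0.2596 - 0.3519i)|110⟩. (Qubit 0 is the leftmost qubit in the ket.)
-0.8993|010⟩ + (0.2596 - 0.3519i)|111⟩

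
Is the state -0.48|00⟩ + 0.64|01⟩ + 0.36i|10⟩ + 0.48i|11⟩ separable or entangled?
Entangled

Writing the state as a|00⟩ + b|01⟩ + c|10⟩ + d|11⟩, it is a product state iff ad − bc = 0.
Here (a, b, c, d) = (-0.48, 0.64, 0.36i, 0.48i): ad − bc = (-0.48)(0.48i) − (0.64)(0.36i) = -0.4608i ≠ 0, so the state is entangled.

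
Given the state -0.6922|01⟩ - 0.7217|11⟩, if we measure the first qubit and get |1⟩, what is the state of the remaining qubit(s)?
-|1⟩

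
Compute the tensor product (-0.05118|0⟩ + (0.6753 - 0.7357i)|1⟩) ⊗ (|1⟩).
-0.05118|01⟩ + (0.6753 - 0.7357i)|11⟩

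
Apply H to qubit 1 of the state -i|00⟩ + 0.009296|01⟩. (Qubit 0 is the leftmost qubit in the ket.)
(0.006573 - (1/√2)i)|00⟩ + (-0.006573 - (1/√2)i)|01⟩

H on qubit 1 mixes each pair of kets that differ only in qubit 1: amplitudes (a, b) of (|…0…⟩, |…1…⟩) become ((a + b)/√2, (a − b)/√2). Kets absent from the input have amplitude 0.
(|00⟩, |01⟩): (a, b) = (-i, 0.009296) → ((0.006573 - (1/√2)i), (-0.006573 - (1/√2)i))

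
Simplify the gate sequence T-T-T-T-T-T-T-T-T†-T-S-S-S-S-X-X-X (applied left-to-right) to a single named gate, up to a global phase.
X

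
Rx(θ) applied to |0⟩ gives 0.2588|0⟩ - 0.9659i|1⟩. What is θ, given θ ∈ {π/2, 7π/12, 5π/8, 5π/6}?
5π/6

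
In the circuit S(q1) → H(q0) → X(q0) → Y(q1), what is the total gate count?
4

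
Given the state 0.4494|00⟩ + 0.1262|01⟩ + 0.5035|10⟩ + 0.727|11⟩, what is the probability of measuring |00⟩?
0.202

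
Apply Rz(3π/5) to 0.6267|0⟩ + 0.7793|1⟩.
(0.3684 - 0.507i)|0⟩ + (0.4581 + 0.6305i)|1⟩

Rz(3π/5) = [[e^(−iθ/2), 0], [0, e^(iθ/2)]] with e^(±iθ/2) = cos(θ/2) ± i·sin(θ/2); θ = 3π/5, cos(θ/2) ≈ 0.587785, sin(θ/2) ≈ 0.809017.
With a = amp(|0⟩) = 0.6267 and b = amp(|1⟩) = 0.7793:
new amp(|0⟩) = (0.587785 - 0.809017i)·a = (0.3684 - 0.507i)
new amp(|1⟩) = (0.587785 + 0.809017i)·b = (0.4581 + 0.6305i)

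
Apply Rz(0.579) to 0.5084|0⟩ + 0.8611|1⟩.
(0.4872 - 0.1451i)|0⟩ + (0.8253 + 0.2458i)|1⟩

Rz(0.579) = [[e^(−iθ/2), 0], [0, e^(iθ/2)]] with e^(±iθ/2) = cos(θ/2) ± i·sin(θ/2); θ = 0.579, cos(θ/2) ≈ 0.958387, sin(θ/2) ≈ 0.285473.
With a = amp(|0⟩) = 0.5084 and b = amp(|1⟩) = 0.8611:
new amp(|0⟩) = (0.958387 - 0.285473i)·a = (0.4872 - 0.1451i)
new amp(|1⟩) = (0.958387 + 0.285473i)·b = (0.8253 + 0.2458i)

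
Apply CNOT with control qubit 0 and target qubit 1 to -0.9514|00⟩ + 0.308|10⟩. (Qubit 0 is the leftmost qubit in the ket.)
-0.9514|00⟩ + 0.308|11⟩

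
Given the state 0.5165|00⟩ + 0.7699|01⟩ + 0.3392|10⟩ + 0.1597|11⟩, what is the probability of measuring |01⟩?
0.5927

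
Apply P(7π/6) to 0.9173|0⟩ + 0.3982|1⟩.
0.9173|0⟩ + (-0.3449 - 0.1991i)|1⟩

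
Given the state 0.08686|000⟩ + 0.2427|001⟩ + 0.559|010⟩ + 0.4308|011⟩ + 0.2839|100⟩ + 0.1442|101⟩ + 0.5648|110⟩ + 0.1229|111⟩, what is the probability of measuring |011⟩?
0.1856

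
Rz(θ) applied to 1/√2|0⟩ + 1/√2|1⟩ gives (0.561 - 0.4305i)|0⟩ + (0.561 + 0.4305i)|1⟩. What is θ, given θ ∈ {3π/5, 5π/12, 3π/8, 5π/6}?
5π/12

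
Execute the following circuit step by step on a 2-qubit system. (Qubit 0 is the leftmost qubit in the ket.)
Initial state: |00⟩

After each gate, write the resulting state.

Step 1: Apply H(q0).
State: 1/√2|00⟩ + 1/√2|10⟩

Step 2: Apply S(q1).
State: 1/√2|00⟩ + 1/√2|10⟩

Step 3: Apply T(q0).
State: 1/√2|00⟩ + (1/2 + (1/2)i)|10⟩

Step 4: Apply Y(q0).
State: (1/2 - (1/2)i)|00⟩ + (1/√2)i|10⟩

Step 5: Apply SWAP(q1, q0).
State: (1/2 - (1/2)i)|00⟩ + (1/√2)i|01⟩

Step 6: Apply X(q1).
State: (1/√2)i|00⟩ + (1/2 - (1/2)i)|01⟩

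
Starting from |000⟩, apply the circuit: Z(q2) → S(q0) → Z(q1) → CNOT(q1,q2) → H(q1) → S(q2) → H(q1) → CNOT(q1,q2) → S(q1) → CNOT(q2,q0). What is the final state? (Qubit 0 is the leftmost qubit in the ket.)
|000⟩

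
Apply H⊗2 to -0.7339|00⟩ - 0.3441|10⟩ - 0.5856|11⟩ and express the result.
-0.8318|00⟩ - 0.2462|01⟩ + 0.0979|10⟩ - 0.4877|11⟩

H⊗2 gives amp(|y⟩) = (1/2) Σ_x (−1)^(x·y) amp(|x⟩), where x·y is the number of positions in which both x and y have a 1.
|00⟩: (-0.7339 - 0.3441 - 0.5856)/2 = -0.8318
|01⟩: (-0.7339 - 0.3441 + 0.5856)/2 = -0.2462
|10⟩: (-0.7339 + 0.3441 + 0.5856)/2 = 0.0979
|11⟩: (-0.7339 + 0.3441 - 0.5856)/2 = -0.4877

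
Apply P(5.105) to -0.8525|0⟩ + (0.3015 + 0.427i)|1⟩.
-0.8525|0⟩ + (0.5099 - 0.1152i)|1⟩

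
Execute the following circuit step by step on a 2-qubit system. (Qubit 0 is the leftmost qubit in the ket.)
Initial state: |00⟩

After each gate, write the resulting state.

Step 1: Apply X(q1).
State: |01⟩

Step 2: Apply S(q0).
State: |01⟩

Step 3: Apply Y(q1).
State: -i|00⟩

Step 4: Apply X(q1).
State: -i|01⟩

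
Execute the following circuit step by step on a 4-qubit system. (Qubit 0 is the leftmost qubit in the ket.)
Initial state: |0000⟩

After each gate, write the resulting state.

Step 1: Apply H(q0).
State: 1/√2|0000⟩ + 1/√2|1000⟩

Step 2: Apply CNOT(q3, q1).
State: 1/√2|0000⟩ + 1/√2|1000⟩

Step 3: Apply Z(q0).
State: 1/√2|0000⟩ - 1/√2|1000⟩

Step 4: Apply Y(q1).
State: (1/√2)i|0100⟩ - (1/√2)i|1100⟩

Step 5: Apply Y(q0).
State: -1/√2|0100⟩ - 1/√2|1100⟩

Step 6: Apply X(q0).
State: -1/√2|0100⟩ - 1/√2|1100⟩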